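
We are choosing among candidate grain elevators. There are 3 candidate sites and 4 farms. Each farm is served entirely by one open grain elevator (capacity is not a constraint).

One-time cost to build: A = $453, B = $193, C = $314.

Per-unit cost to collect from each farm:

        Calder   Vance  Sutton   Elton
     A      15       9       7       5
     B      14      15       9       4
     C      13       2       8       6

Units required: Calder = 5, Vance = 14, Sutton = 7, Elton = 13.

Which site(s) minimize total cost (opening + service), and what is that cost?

Open C only; minimum total cost 541.

For any fixed open set, each farm goes to its cheapest open site; total = fixed + service.
{C}: Calder→C 13·5=65, Vance→C 2·14=28, Sutton→C 8·7=56, Elton→C 6·13=78. Service 227; fixed 314; total 541.
{B}: service 395 + fixed 193 = 588
{B, C}: Calder→C 13·5=65, Vance→C 2·14=28, Sutton→C 8·7=56, Elton→B 4·13=52. Service 201; fixed 507; total 708.
{A, B, C}: service 194 + fixed 960 = 1154
No other subset beats 541.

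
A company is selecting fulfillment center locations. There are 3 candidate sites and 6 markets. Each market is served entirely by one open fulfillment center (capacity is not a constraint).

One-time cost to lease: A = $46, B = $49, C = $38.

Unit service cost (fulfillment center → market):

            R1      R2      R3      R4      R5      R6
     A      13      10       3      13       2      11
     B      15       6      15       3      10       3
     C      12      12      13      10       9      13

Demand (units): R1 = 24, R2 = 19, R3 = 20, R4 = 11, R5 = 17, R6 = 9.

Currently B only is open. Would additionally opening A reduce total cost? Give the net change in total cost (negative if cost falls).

Current service cost with {B}: 1004.
Adding A: each market re-picks its cheapest; new service cost 580, saving 424.
Extra fixed cost: 46. Net change = 46 − 424 = -378.
(Totals: 1053 → 675.)

Yes — net change −378 (cost falls by 378).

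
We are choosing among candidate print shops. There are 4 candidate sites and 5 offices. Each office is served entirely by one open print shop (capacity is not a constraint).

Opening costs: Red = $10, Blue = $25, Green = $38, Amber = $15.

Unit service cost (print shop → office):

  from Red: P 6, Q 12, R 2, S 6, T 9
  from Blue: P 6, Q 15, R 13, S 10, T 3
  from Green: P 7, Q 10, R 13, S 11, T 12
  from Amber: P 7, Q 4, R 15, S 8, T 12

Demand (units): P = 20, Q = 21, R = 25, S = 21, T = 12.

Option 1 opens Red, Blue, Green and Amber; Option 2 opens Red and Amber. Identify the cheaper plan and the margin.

Option 1 is cheaper by 9.

Option 1: {Red, Blue, Green, Amber}: P→Red 6·20=120, Q→Amber 4·21=84, R→Red 2·25=50, S→Red 6·21=126, T→Blue 3·12=36. Service 416; fixed 88; total 504.
Option 2: {Red, Amber}: P→Red 6·20=120, Q→Amber 4·21=84, R→Red 2·25=50, S→Red 6·21=126, T→Red 9·12=108. Service 488; fixed 25; total 513.
Difference: |504 − 513| = 9.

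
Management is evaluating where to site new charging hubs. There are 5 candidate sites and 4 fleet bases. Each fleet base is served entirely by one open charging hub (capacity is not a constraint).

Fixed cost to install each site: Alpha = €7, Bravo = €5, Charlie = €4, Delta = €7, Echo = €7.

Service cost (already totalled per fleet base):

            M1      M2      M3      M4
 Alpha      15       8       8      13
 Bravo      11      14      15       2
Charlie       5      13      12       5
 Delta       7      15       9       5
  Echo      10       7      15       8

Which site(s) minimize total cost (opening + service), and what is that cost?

Open Alpha and Charlie; minimum total cost 37.

For any fixed open set, each fleet base goes to its cheapest open site; total = fixed + service.
{Alpha, Charlie}: M1→Charlie 5, M2→Alpha 8, M3→Alpha 8, M4→Charlie 5. Service 26; fixed 11; total 37.
{Alpha, Bravo, Charlie}: service 23 + fixed 16 = 39
{Charlie}: M1→Charlie 5, M2→Charlie 13, M3→Charlie 12, M4→Charlie 5. Service 35; fixed 4; total 39.
{Alpha, Bravo, Charlie, Delta, Echo}: service 22 + fixed 30 = 52
No other subset beats 37.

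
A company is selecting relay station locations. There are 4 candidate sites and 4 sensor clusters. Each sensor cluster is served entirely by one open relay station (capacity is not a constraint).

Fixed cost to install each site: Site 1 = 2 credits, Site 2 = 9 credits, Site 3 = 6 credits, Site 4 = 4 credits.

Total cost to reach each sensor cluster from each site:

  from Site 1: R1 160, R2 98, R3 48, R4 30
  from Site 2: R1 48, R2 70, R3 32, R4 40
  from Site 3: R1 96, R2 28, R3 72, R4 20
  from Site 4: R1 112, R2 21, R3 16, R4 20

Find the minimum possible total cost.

Minimum total cost: 118

For any fixed open set, each sensor cluster goes to its cheapest open site; total = fixed + service.
{Site 2, Site 4}: R1→Site 2 48, R2→Site 4 21, R3→Site 4 16, R4→Site 4 20. Service 105; fixed 13; total 118.
{Site 1, Site 2, Site 4}: service 105 + fixed 15 = 120
{Site 2, Site 3, Site 4}: R1→Site 2 48, R2→Site 4 21, R3→Site 4 16, R4→Site 3 20. Service 105; fixed 19; total 124.
{Site 1, Site 2, Site 3, Site 4}: R1→Site 2 48, R2→Site 4 21, R3→Site 4 16, R4→Site 3 20. Service 105; fixed 21; total 126.
(All 15 nonempty subsets were checked; Site 2 and Site 4 is lowest.)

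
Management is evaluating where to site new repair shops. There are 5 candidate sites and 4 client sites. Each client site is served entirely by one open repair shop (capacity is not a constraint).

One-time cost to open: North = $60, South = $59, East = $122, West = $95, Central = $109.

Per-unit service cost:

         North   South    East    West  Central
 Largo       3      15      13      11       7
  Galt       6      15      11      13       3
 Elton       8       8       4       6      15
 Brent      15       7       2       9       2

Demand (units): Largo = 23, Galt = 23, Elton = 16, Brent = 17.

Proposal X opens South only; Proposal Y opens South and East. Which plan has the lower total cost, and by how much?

Proposal X: {South}: Largo→South 15·23=345, Galt→South 15·23=345, Elton→South 8·16=128, Brent→South 7·17=119. Service 937; fixed 59; total 996.
Proposal Y: {South, East}: Largo→East 13·23=299, Galt→East 11·23=253, Elton→East 4·16=64, Brent→East 2·17=34. Service 650; fixed 181; total 831.
Difference: |996 − 831| = 165.

Proposal Y is cheaper by 165.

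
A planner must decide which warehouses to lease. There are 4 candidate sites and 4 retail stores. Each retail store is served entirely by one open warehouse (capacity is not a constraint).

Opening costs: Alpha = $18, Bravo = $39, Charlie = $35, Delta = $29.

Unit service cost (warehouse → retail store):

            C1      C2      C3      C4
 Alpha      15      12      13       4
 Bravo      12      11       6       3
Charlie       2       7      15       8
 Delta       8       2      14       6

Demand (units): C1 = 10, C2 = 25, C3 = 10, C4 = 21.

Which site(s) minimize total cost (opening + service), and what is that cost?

Open Bravo, Charlie and Delta; minimum total cost 296.

For any fixed open set, each retail store goes to its cheapest open site; total = fixed + service.
{Bravo, Charlie, Delta}: C1→Charlie 2·10=20, C2→Delta 2·25=50, C3→Bravo 6·10=60, C4→Bravo 3·21=63. Service 193; fixed 103; total 296.
{Alpha, Bravo, Charlie, Delta}: service 193 + fixed 121 = 314
{Bravo, Delta}: service 253 + fixed 68 = 321
{Alpha}: C1→Alpha 15·10=150, C2→Alpha 12·25=300, C3→Alpha 13·10=130, C4→Alpha 4·21=84. Service 664; fixed 18; total 682.
No other subset beats 296.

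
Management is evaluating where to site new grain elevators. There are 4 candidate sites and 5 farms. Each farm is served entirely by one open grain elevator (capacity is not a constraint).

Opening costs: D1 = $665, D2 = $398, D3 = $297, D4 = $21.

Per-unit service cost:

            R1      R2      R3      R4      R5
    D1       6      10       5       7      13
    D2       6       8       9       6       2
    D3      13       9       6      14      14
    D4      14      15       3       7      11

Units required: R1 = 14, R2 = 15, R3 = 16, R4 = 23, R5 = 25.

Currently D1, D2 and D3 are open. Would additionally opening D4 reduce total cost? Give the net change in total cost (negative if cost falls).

Yes — net change −11 (cost falls by 11).

Current service cost with {D1, D2, D3}: 472.
Adding D4: each farm re-picks its cheapest; new service cost 440, saving 32.
Extra fixed cost: 21. Net change = 21 − 32 = -11.
(Totals: 1832 → 1821.)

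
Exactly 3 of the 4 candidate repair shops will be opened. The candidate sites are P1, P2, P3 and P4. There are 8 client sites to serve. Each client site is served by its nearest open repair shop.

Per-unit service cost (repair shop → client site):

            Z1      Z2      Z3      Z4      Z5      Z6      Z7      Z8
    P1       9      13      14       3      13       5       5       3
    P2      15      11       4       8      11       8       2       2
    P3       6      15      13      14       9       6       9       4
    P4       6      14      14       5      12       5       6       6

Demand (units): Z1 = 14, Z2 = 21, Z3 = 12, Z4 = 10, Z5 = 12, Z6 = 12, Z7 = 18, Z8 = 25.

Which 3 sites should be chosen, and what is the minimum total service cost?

Choose P1, P2 and P3; total service cost 647.

With exactly 3 open, each client site uses its cheapest among the chosen.
{P1, P2, P3}: Z1→P3 6·14=84, Z2→P2 11·21=231, Z3→P2 4·12=48, Z4→P1 3·10=30, Z5→P3 9·12=108, Z6→P1 5·12=60, Z7→P2 2·18=36, Z8→P2 2·25=50. Service cost 647.
{P2, P3, P4}: service cost 667
{P1, P2, P4}: service cost 671
Among all 4 size-3 choices, {P1, P2, P3} is lowest.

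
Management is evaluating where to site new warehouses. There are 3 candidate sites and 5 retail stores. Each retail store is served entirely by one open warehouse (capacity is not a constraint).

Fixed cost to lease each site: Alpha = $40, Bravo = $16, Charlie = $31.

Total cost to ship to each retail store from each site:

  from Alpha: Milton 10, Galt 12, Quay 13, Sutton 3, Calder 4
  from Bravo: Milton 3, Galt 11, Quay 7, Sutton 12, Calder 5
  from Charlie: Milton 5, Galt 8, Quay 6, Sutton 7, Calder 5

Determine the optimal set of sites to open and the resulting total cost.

Open Bravo only; minimum total cost 54.

For any fixed open set, each retail store goes to its cheapest open site; total = fixed + service.
{Bravo}: Milton→Bravo 3, Galt→Bravo 11, Quay→Bravo 7, Sutton→Bravo 12, Calder→Bravo 5. Service 38; fixed 16; total 54.
{Charlie}: Milton→Charlie 5, Galt→Charlie 8, Quay→Charlie 6, Sutton→Charlie 7, Calder→Charlie 5. Service 31; fixed 31; total 62.
{Bravo, Charlie}: service 29 + fixed 47 = 76
{Alpha, Bravo, Charlie}: service 24 + fixed 87 = 111
No other subset beats 54.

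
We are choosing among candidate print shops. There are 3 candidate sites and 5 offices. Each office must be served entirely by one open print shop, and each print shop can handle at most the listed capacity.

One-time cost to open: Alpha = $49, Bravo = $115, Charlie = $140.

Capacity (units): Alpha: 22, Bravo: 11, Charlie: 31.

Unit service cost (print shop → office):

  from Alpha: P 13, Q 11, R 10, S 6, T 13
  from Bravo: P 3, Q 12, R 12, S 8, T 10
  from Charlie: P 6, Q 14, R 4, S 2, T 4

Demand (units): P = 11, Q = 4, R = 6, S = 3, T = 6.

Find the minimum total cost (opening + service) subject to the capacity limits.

Open {Charlie}: P→Charlie 6·11=66, Q→Charlie 14·4=56, R→Charlie 4·6=24, S→Charlie 2·3=6, T→Charlie 4·6=24.
Loads: Charlie carries 30/31. Service 176; fixed 140; total 316.
Next best feasible plan costs 353.

Minimum total cost: 316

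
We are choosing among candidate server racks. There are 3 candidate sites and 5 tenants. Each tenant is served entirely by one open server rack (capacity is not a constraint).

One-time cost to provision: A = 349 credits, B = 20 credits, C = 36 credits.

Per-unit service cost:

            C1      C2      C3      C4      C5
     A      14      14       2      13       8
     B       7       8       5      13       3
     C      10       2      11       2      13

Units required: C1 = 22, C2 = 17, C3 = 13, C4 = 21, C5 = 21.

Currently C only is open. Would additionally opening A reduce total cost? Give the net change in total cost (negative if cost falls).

No — net change +127 (cost rises by 127).

Current service cost with {C}: 712.
Adding A: each tenant re-picks its cheapest; new service cost 490, saving 222.
Extra fixed cost: 349. Net change = 349 − 222 = 127.
(Totals: 748 → 875.)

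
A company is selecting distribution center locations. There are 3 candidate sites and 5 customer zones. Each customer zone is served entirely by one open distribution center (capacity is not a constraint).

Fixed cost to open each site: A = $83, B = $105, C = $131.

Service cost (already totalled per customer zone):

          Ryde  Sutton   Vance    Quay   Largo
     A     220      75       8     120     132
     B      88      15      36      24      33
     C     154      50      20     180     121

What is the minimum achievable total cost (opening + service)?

For any fixed open set, each customer zone goes to its cheapest open site; total = fixed + service.
{B}: Ryde→B 88, Sutton→B 15, Vance→B 36, Quay→B 24, Largo→B 33. Service 196; fixed 105; total 301.
{A, B}: Ryde→B 88, Sutton→B 15, Vance→A 8, Quay→B 24, Largo→B 33. Service 168; fixed 188; total 356.
{B, C}: Ryde→B 88, Sutton→B 15, Vance→C 20, Quay→B 24, Largo→B 33. Service 180; fixed 236; total 416.
{A, B, C}: service 168 + fixed 319 = 487
No other subset beats 301.

Minimum total cost: 301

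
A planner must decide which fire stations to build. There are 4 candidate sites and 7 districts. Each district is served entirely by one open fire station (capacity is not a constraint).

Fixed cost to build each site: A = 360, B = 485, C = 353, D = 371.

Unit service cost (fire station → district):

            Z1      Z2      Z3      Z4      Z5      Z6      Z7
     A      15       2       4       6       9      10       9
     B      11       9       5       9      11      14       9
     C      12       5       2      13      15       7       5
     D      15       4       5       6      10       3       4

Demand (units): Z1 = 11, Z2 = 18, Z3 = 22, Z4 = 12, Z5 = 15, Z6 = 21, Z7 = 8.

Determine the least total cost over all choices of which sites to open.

Minimum total cost: 1035

For any fixed open set, each district goes to its cheapest open site; total = fixed + service.
{D}: Z1→D 15·11=165, Z2→D 4·18=72, Z3→D 5·22=110, Z4→D 6·12=72, Z5→D 10·15=150, Z6→D 3·21=63, Z7→D 4·8=32. Service 664; fixed 371; total 1035.
{A}: service 778 + fixed 360 = 1138
{C}: service 834 + fixed 353 = 1187
{A, B, C, D}: service 503 + fixed 1569 = 2072
No other subset beats 1035.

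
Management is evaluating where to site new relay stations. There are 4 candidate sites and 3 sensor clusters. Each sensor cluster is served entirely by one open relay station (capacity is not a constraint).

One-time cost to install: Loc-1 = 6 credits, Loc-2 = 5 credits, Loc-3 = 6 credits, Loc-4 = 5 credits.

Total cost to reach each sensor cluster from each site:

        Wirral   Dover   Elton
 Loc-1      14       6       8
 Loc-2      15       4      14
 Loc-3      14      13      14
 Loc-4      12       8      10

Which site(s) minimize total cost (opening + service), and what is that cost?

Open Loc-1 only; minimum total cost 34.

For any fixed open set, each sensor cluster goes to its cheapest open site; total = fixed + service.
{Loc-1}: Wirral→Loc-1 14, Dover→Loc-1 6, Elton→Loc-1 8. Service 28; fixed 6; total 34.
{Loc-4}: service 30 + fixed 5 = 35
{Loc-2, Loc-4}: Wirral→Loc-4 12, Dover→Loc-2 4, Elton→Loc-4 10. Service 26; fixed 10; total 36.
{Loc-1, Loc-2, Loc-3, Loc-4}: service 24 + fixed 22 = 46
No other subset beats 34.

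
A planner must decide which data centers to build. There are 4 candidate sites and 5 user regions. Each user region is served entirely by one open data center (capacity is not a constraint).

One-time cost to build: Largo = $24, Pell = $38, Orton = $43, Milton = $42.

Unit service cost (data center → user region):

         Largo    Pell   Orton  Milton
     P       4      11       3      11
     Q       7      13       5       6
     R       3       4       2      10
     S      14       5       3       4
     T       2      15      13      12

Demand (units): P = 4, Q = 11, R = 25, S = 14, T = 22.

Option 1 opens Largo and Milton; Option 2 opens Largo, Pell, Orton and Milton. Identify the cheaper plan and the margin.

Option 1 is cheaper by 27.

Option 1: {Largo, Milton}: P→Largo 4·4=16, Q→Milton 6·11=66, R→Largo 3·25=75, S→Milton 4·14=56, T→Largo 2·22=44. Service 257; fixed 66; total 323.
Option 2: {Largo, Pell, Orton, Milton}: P→Orton 3·4=12, Q→Orton 5·11=55, R→Orton 2·25=50, S→Orton 3·14=42, T→Largo 2·22=44. Service 203; fixed 147; total 350.
Difference: |323 − 350| = 27.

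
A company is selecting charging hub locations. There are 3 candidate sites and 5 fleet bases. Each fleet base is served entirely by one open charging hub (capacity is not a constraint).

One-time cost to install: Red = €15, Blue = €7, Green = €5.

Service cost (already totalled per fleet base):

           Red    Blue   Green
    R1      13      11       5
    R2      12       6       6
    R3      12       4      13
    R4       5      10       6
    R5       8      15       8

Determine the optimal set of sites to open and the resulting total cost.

Open Blue and Green; minimum total cost 41.

For any fixed open set, each fleet base goes to its cheapest open site; total = fixed + service.
{Blue, Green}: R1→Green 5, R2→Blue 6, R3→Blue 4, R4→Green 6, R5→Green 8. Service 29; fixed 12; total 41.
{Green}: R1→Green 5, R2→Green 6, R3→Green 13, R4→Green 6, R5→Green 8. Service 38; fixed 5; total 43.
{Blue}: service 46 + fixed 7 = 53
{Red, Blue, Green}: R1→Green 5, R2→Blue 6, R3→Blue 4, R4→Red 5, R5→Red 8. Service 28; fixed 27; total 55.
(All 7 nonempty subsets were checked; Blue and Green is lowest.)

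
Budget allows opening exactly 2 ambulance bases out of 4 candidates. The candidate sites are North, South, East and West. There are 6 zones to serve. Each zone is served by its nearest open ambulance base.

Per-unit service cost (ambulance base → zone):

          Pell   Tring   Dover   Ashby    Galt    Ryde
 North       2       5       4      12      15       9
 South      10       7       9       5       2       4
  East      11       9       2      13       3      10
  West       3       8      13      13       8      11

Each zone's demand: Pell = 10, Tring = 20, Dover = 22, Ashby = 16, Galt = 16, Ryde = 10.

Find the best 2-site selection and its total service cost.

Choose North and South; total service cost 360.

With exactly 2 open, each zone uses its cheapest among the chosen.
{North, South}: Pell→North 2·10=20, Tring→North 5·20=100, Dover→North 4·22=88, Ashby→South 5·16=80, Galt→South 2·16=32, Ryde→South 4·10=40. Service cost 360.
{South, East}: service cost 436
{North, East}: service cost 494
Among all 6 size-2 choices, {North, South} is lowest.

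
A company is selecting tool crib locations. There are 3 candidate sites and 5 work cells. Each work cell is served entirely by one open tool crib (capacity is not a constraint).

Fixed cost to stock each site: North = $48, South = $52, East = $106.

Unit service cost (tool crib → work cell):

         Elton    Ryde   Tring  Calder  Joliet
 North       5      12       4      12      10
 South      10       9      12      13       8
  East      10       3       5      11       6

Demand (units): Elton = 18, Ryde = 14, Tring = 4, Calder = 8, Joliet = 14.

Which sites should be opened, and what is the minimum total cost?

For any fixed open set, each work cell goes to its cheapest open site; total = fixed + service.
{North, East}: Elton→North 5·18=90, Ryde→East 3·14=42, Tring→North 4·4=16, Calder→East 11·8=88, Joliet→East 6·14=84. Service 320; fixed 154; total 474.
{East}: service 414 + fixed 106 = 520
{North, South, East}: service 320 + fixed 206 = 526
{North}: Elton→North 5·18=90, Ryde→North 12·14=168, Tring→North 4·4=16, Calder→North 12·8=96, Joliet→North 10·14=140. Service 510; fixed 48; total 558.
No other subset beats 474.

Open North and East; minimum total cost 474.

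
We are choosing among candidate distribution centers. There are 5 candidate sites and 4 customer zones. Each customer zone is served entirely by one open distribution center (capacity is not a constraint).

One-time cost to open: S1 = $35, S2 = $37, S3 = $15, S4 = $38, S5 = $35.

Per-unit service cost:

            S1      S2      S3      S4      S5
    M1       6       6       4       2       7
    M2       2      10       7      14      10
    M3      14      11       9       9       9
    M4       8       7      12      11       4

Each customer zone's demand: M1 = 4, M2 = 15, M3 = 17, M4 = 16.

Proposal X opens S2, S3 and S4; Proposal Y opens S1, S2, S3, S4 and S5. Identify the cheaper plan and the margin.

Proposal X: {S2, S3, S4}: M1→S4 2·4=8, M2→S3 7·15=105, M3→S3 9·17=153, M4→S2 7·16=112. Service 378; fixed 90; total 468.
Proposal Y: {S1, S2, S3, S4, S5}: M1→S4 2·4=8, M2→S1 2·15=30, M3→S3 9·17=153, M4→S5 4·16=64. Service 255; fixed 160; total 415.
Difference: |468 − 415| = 53.

Proposal Y is cheaper by 53.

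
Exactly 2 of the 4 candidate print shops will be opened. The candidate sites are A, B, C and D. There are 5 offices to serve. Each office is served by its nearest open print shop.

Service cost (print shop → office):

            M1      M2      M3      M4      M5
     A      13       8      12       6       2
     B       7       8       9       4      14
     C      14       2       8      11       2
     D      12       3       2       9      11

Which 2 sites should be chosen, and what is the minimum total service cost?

Choose B and C; total service cost 23.

With exactly 2 open, each office uses its cheapest among the chosen.
{B, C}: M1→B 7, M2→C 2, M3→C 8, M4→B 4, M5→C 2. Service cost 23.
{A, D}: service cost 25
{B, D}: service cost 27
Among all 6 size-2 choices, {B, C} is lowest.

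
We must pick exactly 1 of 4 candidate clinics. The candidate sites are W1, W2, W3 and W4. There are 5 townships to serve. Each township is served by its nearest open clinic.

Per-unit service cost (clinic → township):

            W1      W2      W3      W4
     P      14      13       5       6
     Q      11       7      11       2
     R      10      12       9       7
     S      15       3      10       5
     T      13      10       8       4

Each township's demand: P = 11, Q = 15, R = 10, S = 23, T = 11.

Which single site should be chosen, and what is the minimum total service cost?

Choose W4 only; total service cost 325.

With exactly 1 open, each township uses its cheapest among the chosen.
{W4}: P→W4 6·11=66, Q→W4 2·15=30, R→W4 7·10=70, S→W4 5·23=115, T→W4 4·11=44. Service cost 325.
{W2}: service cost 547
{W3}: service cost 628
Among all 4 size-1 choices, {W4} is lowest.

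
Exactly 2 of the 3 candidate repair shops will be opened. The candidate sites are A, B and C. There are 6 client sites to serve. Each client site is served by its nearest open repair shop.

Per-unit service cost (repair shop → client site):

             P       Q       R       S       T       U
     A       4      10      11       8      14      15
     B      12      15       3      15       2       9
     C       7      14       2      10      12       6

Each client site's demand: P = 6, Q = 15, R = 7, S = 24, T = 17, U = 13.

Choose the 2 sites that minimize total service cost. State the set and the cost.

With exactly 2 open, each client site uses its cheapest among the chosen.
{A, B}: P→A 4·6=24, Q→A 10·15=150, R→B 3·7=21, S→A 8·24=192, T→B 2·17=34, U→B 9·13=117. Service cost 538.
{B, C}: service cost 618
{A, C}: service cost 662
Among all 3 size-2 choices, {A, B} is lowest.

Choose A and B; total service cost 538.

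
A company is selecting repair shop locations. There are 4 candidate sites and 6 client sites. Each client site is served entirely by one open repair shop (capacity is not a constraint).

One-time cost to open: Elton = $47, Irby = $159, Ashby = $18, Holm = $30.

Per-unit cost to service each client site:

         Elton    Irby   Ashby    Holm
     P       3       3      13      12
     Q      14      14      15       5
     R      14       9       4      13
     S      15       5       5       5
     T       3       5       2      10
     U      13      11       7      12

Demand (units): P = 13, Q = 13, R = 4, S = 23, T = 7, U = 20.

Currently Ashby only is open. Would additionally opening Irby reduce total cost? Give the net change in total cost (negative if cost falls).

Current service cost with {Ashby}: 649.
Adding Irby: each client site re-picks its cheapest; new service cost 506, saving 143.
Extra fixed cost: 159. Net change = 159 − 143 = 16.
(Totals: 667 → 683.)

No — net change +16 (cost rises by 16).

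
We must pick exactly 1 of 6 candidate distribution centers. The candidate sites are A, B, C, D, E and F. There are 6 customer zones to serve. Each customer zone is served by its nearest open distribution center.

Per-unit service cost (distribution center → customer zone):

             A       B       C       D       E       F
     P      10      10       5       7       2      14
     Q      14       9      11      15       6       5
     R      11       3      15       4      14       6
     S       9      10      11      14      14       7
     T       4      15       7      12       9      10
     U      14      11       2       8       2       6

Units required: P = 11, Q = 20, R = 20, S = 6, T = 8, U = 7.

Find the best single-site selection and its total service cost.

With exactly 1 open, each customer zone uses its cheapest among the chosen.
{F}: P→F 14·11=154, Q→F 5·20=100, R→F 6·20=120, S→F 7·6=42, T→F 10·8=80, U→F 6·7=42. Service cost 538.
{E}: service cost 592
{B}: service cost 607
Among all 6 size-1 choices, {F} is lowest.

Choose F only; total service cost 538.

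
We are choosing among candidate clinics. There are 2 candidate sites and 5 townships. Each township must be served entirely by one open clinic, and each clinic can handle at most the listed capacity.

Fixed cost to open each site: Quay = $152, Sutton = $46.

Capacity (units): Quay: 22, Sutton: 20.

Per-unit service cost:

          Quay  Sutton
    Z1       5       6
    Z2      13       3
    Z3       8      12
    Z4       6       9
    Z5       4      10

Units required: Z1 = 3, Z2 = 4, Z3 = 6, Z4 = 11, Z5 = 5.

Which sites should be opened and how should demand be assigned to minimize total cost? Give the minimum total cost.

Open {Quay, Sutton}: Z1→Sutton 6·3=18, Z2→Sutton 3·4=12, Z3→Quay 8·6=48, Z4→Quay 6·11=66, Z5→Quay 4·5=20.
Loads: Quay carries 22/22, Sutton carries 7/20. Service 164; fixed 198; total 362.
Next best feasible plan costs 383.

Minimum total cost: 362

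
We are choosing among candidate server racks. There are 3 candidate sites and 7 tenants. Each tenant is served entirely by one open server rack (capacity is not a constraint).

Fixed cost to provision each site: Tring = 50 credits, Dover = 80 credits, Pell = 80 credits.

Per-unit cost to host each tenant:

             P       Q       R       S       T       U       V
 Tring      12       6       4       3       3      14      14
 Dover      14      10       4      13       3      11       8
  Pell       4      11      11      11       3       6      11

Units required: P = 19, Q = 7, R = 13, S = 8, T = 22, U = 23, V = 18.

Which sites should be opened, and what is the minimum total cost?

For any fixed open set, each tenant goes to its cheapest open site; total = fixed + service.
{Tring, Pell}: P→Pell 4·19=76, Q→Tring 6·7=42, R→Tring 4·13=52, S→Tring 3·8=24, T→Tring 3·22=66, U→Pell 6·23=138, V→Pell 11·18=198. Service 596; fixed 130; total 726.
{Tring, Dover, Pell}: service 542 + fixed 210 = 752
{Dover, Pell}: P→Pell 4·19=76, Q→Dover 10·7=70, R→Dover 4·13=52, S→Pell 11·8=88, T→Dover 3·22=66, U→Pell 6·23=138, V→Dover 8·18=144. Service 634; fixed 160; total 794.
{Tring}: P→Tring 12·19=228, Q→Tring 6·7=42, R→Tring 4·13=52, S→Tring 3·8=24, T→Tring 3·22=66, U→Tring 14·23=322, V→Tring 14·18=252. Service 986; fixed 50; total 1036.
No other subset beats 726.

Open Tring and Pell; minimum total cost 726.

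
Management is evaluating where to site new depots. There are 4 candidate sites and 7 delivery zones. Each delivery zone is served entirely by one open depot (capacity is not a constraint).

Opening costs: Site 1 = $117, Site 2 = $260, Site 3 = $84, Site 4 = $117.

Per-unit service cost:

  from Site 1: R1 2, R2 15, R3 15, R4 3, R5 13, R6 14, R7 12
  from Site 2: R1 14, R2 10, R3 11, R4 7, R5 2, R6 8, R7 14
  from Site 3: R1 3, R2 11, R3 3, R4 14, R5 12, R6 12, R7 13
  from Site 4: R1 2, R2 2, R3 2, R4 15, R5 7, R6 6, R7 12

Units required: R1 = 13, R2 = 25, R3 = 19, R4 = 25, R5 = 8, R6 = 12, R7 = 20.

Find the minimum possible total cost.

Minimum total cost: 791

For any fixed open set, each delivery zone goes to its cheapest open site; total = fixed + service.
{Site 1, Site 4}: R1→Site 1 2·13=26, R2→Site 4 2·25=50, R3→Site 4 2·19=38, R4→Site 1 3·25=75, R5→Site 4 7·8=56, R6→Site 4 6·12=72, R7→Site 1 12·20=240. Service 557; fixed 234; total 791.
{Site 1, Site 3, Site 4}: R1→Site 1 2·13=26, R2→Site 4 2·25=50, R3→Site 4 2·19=38, R4→Site 1 3·25=75, R5→Site 4 7·8=56, R6→Site 4 6·12=72, R7→Site 1 12·20=240. Service 557; fixed 318; total 875.
{Site 4}: service 857 + fixed 117 = 974
{Site 1, Site 2, Site 3, Site 4}: R1→Site 1 2·13=26, R2→Site 4 2·25=50, R3→Site 4 2·19=38, R4→Site 1 3·25=75, R5→Site 2 2·8=16, R6→Site 4 6·12=72, R7→Site 1 12·20=240. Service 517; fixed 578; total 1095.
No other subset beats 791.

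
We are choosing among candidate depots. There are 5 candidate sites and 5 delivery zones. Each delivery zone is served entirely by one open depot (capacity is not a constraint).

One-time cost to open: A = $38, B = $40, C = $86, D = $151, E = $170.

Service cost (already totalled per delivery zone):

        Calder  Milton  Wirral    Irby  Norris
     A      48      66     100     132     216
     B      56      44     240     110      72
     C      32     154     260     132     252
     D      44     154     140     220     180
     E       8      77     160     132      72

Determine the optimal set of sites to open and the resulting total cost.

For any fixed open set, each delivery zone goes to its cheapest open site; total = fixed + service.
{A, B}: Calder→A 48, Milton→B 44, Wirral→A 100, Irby→B 110, Norris→B 72. Service 374; fixed 78; total 452.
{A, B, C}: service 358 + fixed 164 = 522
{B}: service 522 + fixed 40 = 562
{A, B, C, D, E}: service 334 + fixed 485 = 819
No other subset beats 452.

Open A and B; minimum total cost 452.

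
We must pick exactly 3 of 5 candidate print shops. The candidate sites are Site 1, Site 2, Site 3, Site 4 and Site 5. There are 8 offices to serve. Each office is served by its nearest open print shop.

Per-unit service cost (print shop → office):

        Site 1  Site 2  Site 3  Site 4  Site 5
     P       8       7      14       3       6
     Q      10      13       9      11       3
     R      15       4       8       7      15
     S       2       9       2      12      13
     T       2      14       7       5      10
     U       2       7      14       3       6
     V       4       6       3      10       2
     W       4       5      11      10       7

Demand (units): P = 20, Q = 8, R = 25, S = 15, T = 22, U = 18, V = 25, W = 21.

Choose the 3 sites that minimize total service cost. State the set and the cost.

Choose Site 1, Site 2 and Site 5; total service cost 488.

With exactly 3 open, each office uses its cheapest among the chosen.
{Site 1, Site 2, Site 5}: P→Site 5 6·20=120, Q→Site 5 3·8=24, R→Site 2 4·25=100, S→Site 1 2·15=30, T→Site 1 2·22=44, U→Site 1 2·18=36, V→Site 5 2·25=50, W→Site 1 4·21=84. Service cost 488.
{Site 1, Site 4, Site 5}: service cost 503
{Site 1, Site 2, Site 4}: service cost 534
Among all 10 size-3 choices, {Site 1, Site 2, Site 5} is lowest.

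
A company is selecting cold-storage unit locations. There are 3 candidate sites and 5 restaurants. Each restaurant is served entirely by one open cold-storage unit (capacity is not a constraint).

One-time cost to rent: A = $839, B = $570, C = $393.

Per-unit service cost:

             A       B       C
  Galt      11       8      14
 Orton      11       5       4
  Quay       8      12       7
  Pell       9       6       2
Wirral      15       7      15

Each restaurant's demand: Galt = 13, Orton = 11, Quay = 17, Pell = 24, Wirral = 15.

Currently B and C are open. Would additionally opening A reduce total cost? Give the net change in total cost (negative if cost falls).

No — net change +839 (cost rises by 839).

Current service cost with {B, C}: 420.
Adding A: each restaurant re-picks its cheapest; new service cost 420, saving 0.
Extra fixed cost: 839. Net change = 839 − 0 = 839.
(Totals: 1383 → 2222.)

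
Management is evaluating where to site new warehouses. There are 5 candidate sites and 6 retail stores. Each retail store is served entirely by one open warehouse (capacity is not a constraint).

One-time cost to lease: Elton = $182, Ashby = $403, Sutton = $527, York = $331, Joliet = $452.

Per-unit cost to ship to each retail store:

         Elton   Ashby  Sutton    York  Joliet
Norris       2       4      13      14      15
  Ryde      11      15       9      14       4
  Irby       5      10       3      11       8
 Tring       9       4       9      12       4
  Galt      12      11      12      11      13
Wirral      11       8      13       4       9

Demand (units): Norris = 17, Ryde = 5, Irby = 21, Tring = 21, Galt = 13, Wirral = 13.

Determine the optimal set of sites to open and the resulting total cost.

For any fixed open set, each retail store goes to its cheapest open site; total = fixed + service.
{Elton}: Norris→Elton 2·17=34, Ryde→Elton 11·5=55, Irby→Elton 5·21=105, Tring→Elton 9·21=189, Galt→Elton 12·13=156, Wirral→Elton 11·13=143. Service 682; fixed 182; total 864.
{Ashby}: service 684 + fixed 403 = 1087
{Elton, York}: service 578 + fixed 513 = 1091
{Elton, Ashby, Sutton, York, Joliet}: service 396 + fixed 1895 = 2291
No other subset beats 864.

Open Elton only; minimum total cost 864.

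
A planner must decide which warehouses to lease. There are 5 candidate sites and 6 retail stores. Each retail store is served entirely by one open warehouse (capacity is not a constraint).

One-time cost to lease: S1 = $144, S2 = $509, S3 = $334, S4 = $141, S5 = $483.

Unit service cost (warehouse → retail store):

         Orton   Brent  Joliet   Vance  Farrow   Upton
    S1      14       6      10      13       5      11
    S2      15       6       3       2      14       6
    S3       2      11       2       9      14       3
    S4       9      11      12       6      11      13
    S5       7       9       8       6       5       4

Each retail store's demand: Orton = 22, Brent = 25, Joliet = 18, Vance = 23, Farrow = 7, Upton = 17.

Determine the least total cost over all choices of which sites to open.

Minimum total cost: 1001

For any fixed open set, each retail store goes to its cheapest open site; total = fixed + service.
{S1, S3}: Orton→S3 2·22=44, Brent→S1 6·25=150, Joliet→S3 2·18=36, Vance→S3 9·23=207, Farrow→S1 5·7=35, Upton→S3 3·17=51. Service 523; fixed 478; total 1001.
{S3}: service 711 + fixed 334 = 1045
{S1, S3, S4}: Orton→S3 2·22=44, Brent→S1 6·25=150, Joliet→S3 2·18=36, Vance→S4 6·23=138, Farrow→S1 5·7=35, Upton→S3 3·17=51. Service 454; fixed 619; total 1073.
{S1, S2, S3, S4, S5}: service 362 + fixed 1611 = 1973
No other subset beats 1001.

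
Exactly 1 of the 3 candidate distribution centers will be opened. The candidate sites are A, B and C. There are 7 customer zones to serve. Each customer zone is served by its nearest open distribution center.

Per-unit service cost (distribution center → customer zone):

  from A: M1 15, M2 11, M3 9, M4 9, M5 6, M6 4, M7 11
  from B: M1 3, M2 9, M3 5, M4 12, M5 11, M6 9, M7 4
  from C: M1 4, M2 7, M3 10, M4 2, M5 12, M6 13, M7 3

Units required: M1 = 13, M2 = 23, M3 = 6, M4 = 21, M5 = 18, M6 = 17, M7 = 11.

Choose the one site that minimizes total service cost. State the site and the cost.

With exactly 1 open, each customer zone uses its cheapest among the chosen.
{C}: M1→C 4·13=52, M2→C 7·23=161, M3→C 10·6=60, M4→C 2·21=42, M5→C 12·18=216, M6→C 13·17=221, M7→C 3·11=33. Service cost 785.
{B}: service cost 923
{A}: service cost 988
Among all 3 size-1 choices, {C} is lowest.

Choose C only; total service cost 785.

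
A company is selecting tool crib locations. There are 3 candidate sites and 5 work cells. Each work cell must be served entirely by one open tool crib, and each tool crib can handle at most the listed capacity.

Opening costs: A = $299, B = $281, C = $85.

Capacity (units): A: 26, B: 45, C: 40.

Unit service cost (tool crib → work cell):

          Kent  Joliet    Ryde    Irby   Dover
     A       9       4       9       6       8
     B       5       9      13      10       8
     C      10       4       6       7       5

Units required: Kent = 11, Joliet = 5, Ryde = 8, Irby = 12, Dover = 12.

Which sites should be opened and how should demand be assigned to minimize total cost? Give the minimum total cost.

Open {B, C}: Kent→B 5·11=55, Joliet→C 4·5=20, Ryde→C 6·8=48, Irby→C 7·12=84, Dover→C 5·12=60.
Loads: B carries 11/45, C carries 37/40. Service 267; fixed 366; total 633.
Next best feasible plan costs 658.

Minimum total cost: 633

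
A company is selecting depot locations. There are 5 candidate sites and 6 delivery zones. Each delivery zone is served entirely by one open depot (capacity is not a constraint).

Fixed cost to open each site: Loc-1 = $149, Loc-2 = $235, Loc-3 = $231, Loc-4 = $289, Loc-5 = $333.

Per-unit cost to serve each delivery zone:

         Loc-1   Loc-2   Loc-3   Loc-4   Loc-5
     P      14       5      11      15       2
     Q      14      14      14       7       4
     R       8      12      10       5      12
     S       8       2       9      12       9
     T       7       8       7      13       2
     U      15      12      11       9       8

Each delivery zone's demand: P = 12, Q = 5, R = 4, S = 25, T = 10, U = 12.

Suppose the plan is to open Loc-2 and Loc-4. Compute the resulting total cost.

Total cost: 877

Each delivery zone is assigned to its cheapest site among the open ones.
{Loc-2, Loc-4}: P→Loc-2 5·12=60, Q→Loc-4 7·5=35, R→Loc-4 5·4=20, S→Loc-2 2·25=50, T→Loc-2 8·10=80, U→Loc-4 9·12=108. Service 353; fixed 524; total 877.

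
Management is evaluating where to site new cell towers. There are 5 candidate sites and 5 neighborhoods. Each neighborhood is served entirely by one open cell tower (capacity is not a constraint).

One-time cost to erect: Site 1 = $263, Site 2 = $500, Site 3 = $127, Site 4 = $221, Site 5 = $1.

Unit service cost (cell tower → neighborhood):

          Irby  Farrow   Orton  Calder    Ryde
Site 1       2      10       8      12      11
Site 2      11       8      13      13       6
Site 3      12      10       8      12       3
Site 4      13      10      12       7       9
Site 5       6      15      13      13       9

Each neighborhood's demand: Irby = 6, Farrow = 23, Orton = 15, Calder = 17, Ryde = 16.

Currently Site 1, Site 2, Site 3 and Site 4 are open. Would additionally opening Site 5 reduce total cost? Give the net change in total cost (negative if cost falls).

No — net change +1 (cost rises by 1).

Current service cost with {Site 1, Site 2, Site 3, Site 4}: 483.
Adding Site 5: each neighborhood re-picks its cheapest; new service cost 483, saving 0.
Extra fixed cost: 1. Net change = 1 − 0 = 1.
(Totals: 1594 → 1595.)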